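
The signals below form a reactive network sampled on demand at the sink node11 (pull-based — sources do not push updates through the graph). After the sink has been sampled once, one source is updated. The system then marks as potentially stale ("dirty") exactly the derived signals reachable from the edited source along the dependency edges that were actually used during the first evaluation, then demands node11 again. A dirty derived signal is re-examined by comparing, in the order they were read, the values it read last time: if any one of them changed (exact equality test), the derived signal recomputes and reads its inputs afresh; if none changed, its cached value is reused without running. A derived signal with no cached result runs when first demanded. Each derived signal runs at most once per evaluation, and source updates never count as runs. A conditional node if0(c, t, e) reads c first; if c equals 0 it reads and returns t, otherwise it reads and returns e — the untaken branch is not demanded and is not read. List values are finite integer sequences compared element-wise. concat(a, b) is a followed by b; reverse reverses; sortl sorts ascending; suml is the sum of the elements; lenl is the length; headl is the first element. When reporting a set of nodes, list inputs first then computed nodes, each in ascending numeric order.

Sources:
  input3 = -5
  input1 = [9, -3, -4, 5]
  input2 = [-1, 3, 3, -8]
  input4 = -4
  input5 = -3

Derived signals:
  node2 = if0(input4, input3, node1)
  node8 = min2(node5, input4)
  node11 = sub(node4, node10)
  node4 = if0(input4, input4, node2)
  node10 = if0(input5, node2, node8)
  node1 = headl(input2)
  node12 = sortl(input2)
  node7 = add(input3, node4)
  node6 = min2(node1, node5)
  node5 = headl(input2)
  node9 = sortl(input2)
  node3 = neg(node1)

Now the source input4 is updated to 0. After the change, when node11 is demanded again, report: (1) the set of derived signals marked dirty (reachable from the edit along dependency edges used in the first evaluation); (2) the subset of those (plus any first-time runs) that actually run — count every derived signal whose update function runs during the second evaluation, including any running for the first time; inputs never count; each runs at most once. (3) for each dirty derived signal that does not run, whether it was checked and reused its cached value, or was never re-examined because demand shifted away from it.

Initial pass — values computed on the first demand:
  node1 = headl([-1, 3, 3, -8]) = -1
  node2 = if0(input4=-4 -> else branch node1) = -1
  node4 = if0(input4=-4 -> else branch node2) = -1
  node5 = headl([-1, 3, 3, -8]) = -1
  node8 = min2(-1, -4) = -4
  node10 = if0(input5=-3 -> else branch node8) = -4
  node11 = sub(-1, -4) = 3

Second demand — change propagation:
  node2: dirty yet unreached — the second evaluation never asks for it.
  node4: re-runs because input4 -4->0; new result 0.
  node8: re-runs because input4 -4->0; new result -1.
  node10: re-runs because node8 -4->-1; new result -1.
  node11: re-runs because node4 -1->0; node10 -4->-1; new result 1.

The important point: the flipped condition redirects demand; node2 is left stale, never re-checked.

Dirty set: node2, node4, node8, node10, node11.
Run set: node4, node8, node10, node11 (4 run).
Left stale — demand moved off them: node2.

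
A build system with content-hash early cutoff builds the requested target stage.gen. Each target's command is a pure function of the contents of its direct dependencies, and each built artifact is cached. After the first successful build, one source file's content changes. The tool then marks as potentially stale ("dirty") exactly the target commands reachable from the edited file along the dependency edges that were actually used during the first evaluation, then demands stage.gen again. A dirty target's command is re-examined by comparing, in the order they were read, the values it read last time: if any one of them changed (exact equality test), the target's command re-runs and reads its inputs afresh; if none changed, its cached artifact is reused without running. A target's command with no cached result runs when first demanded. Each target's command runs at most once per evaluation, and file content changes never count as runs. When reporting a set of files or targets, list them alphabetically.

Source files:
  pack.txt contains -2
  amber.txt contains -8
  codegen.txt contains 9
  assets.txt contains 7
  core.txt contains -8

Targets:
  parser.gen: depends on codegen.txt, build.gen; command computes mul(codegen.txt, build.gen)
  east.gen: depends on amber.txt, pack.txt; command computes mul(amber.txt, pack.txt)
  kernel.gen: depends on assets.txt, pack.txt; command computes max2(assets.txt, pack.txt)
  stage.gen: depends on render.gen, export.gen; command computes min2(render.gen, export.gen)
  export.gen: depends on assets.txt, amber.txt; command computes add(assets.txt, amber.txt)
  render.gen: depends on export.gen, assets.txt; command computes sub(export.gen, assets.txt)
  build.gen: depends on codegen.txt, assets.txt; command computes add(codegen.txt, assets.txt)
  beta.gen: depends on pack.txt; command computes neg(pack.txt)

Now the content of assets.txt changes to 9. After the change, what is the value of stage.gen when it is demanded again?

First evaluation (everything demanded from the output):
  export.gen = add(7, -8) = -1
  render.gen = sub(-1, 7) = -8
  stage.gen = min2(-8, -1) = -8

Propagation after the edit:
  export.gen: runs — assets.txt 7->9; result 1.
  render.gen: runs — export.gen -1->1; assets.txt 7->9; result -8 (same value as before).
  stage.gen: runs — export.gen -1->1; result -8 (same value as before).

New value of stage.gen: -8.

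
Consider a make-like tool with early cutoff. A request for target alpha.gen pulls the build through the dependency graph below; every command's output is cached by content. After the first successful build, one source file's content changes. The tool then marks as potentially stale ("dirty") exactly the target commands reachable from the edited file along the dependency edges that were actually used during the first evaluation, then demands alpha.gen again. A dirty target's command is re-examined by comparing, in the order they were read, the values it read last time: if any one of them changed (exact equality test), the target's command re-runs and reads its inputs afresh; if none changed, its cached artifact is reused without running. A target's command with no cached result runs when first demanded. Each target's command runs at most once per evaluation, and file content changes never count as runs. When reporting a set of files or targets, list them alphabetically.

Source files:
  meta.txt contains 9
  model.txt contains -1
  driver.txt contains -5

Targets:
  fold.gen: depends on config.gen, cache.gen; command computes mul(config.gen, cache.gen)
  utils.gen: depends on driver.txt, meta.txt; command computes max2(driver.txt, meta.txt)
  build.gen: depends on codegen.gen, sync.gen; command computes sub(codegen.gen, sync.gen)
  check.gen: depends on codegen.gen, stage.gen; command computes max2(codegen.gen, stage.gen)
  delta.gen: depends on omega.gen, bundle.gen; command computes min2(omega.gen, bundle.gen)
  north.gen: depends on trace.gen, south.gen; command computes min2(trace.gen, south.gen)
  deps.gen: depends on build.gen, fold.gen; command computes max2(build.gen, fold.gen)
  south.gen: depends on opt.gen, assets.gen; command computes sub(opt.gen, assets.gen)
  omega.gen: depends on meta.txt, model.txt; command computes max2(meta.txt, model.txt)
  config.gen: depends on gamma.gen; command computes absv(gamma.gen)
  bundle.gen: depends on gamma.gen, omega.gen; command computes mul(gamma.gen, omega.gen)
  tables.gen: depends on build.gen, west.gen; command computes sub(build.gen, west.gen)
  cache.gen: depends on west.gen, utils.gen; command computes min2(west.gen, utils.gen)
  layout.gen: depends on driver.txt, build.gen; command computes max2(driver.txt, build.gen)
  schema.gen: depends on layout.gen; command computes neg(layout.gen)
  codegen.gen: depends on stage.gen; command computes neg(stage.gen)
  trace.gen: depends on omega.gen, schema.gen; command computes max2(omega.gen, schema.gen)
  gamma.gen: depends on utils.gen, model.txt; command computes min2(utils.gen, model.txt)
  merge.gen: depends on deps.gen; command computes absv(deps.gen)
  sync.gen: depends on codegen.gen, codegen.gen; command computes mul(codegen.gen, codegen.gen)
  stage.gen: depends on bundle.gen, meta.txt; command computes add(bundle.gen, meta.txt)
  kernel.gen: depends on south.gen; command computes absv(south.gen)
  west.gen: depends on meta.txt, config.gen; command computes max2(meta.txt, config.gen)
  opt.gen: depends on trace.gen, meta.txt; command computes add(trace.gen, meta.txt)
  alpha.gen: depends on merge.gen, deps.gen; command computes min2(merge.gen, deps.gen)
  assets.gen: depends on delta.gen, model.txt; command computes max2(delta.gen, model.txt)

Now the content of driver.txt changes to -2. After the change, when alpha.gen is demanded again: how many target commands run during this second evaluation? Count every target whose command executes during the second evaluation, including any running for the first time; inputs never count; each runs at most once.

1 target commands run: utils.gen.
Note the absorption at utils.gen: it re-runs yet its value is the same, leaving the output's value untouched.

First demand of the output computes:
  omega.gen = max2(9, -1) = 9
  utils.gen = max2(-5, 9) = 9
  gamma.gen = min2(9, -1) = -1
  bundle.gen = mul(-1, 9) = -9
  config.gen = absv(-1) = 1
  stage.gen = add(-9, 9) = 0
  codegen.gen = neg(0) = 0
  sync.gen = mul(0, 0) = 0
  build.gen = sub(0, 0) = 0
  west.gen = max2(9, 1) = 9
  cache.gen = min2(9, 9) = 9
  fold.gen = mul(1, 9) = 9
  deps.gen = max2(0, 9) = 9
  merge.gen = absv(9) = 9
  alpha.gen = min2(9, 9) = 9

After the edit, cleaning proceeds:
  utils.gen: a read changed (driver.txt -5->-2) — executes, giving 9 — identical to its old value.
  gamma.gen: dirty, but its reads are unchanged (utils.gen unchanged, model.txt unchanged); cached -1 stands.
  bundle.gen: dirty, but its reads are unchanged (gamma.gen unchanged, omega.gen unchanged); cached -9 stands.
  config.gen: dirty, but its reads are unchanged (gamma.gen unchanged); cached 1 stands.
  stage.gen: dirty, but its reads are unchanged (bundle.gen unchanged, meta.txt unchanged); cached 0 stands.
  codegen.gen: dirty, but its reads are unchanged (stage.gen unchanged); cached 0 stands.
  sync.gen: dirty, but its reads are unchanged (codegen.gen unchanged, codegen.gen unchanged); cached 0 stands.
  build.gen: dirty, but its reads are unchanged (codegen.gen unchanged, sync.gen unchanged); cached 0 stands.
  west.gen: dirty, but its reads are unchanged (meta.txt unchanged, config.gen unchanged); cached 9 stands.
  cache.gen: dirty, but its reads are unchanged (west.gen unchanged, utils.gen unchanged); cached 9 stands.
  fold.gen: dirty, but its reads are unchanged (config.gen unchanged, cache.gen unchanged); cached 9 stands.
  deps.gen: dirty, but its reads are unchanged (build.gen unchanged, fold.gen unchanged); cached 9 stands.
  merge.gen: dirty, but its reads are unchanged (deps.gen unchanged); cached 9 stands.
  alpha.gen: dirty, but its reads are unchanged (merge.gen unchanged, deps.gen unchanged); cached 9 stands.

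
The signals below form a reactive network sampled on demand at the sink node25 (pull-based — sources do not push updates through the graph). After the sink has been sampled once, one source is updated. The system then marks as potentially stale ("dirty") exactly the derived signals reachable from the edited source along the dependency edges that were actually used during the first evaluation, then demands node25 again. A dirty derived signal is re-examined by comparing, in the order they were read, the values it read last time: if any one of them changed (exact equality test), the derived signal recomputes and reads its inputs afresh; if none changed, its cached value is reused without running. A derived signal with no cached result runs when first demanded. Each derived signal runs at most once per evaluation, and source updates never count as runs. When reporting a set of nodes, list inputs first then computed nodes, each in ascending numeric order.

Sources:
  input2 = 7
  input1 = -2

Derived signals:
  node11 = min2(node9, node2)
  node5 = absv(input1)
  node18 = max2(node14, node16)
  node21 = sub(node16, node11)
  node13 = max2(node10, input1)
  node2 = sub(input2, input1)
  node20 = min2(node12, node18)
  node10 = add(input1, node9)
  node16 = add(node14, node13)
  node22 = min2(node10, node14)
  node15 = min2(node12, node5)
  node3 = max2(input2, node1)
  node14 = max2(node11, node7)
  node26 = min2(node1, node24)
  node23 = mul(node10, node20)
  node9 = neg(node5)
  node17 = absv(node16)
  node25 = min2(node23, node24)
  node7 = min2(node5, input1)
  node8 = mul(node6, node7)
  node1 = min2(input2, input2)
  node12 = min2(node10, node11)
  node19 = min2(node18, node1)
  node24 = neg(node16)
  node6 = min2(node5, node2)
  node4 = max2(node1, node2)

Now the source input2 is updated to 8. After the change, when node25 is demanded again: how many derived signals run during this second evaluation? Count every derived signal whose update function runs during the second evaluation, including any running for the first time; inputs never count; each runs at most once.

Run set: node2, node11 (2 run).
The important point: node11 recomputes to an identical value, and the output ends up unchanged.

Initial pass — values computed on the first demand:
  node2 = sub(7, -2) = 9
  node5 = absv(-2) = 2
  node7 = min2(2, -2) = -2
  node9 = neg(2) = -2
  node10 = add(-2, -2) = -4
  node11 = min2(-2, 9) = -2
  node12 = min2(-4, -2) = -4
  node13 = max2(-4, -2) = -2
  node14 = max2(-2, -2) = -2
  node16 = add(-2, -2) = -4
  node18 = max2(-2, -4) = -2
  node20 = min2(-4, -2) = -4
  node23 = mul(-4, -4) = 16
  node24 = neg(-4) = 4
  node25 = min2(16, 4) = 4

Second demand — change propagation:
  node2: re-runs because input2 7->8; new result 10.
  node11: re-runs because node2 9->10; new result -2 (unchanged).
  node12: re-examined; everything it read last time is the same (node10 unchanged, node11 unchanged) — cache -4 kept, no run.
  node14: re-examined; everything it read last time is the same (node11 unchanged, node7 unchanged) — cache -2 kept, no run.
  node16: re-examined; everything it read last time is the same (node14 unchanged, node13 unchanged) — cache -4 kept, no run.
  node18: re-examined; everything it read last time is the same (node14 unchanged, node16 unchanged) — cache -2 kept, no run.
  node20: re-examined; everything it read last time is the same (node12 unchanged, node18 unchanged) — cache -4 kept, no run.
  node23: re-examined; everything it read last time is the same (node10 unchanged, node20 unchanged) — cache 16 kept, no run.
  node24: re-examined; everything it read last time is the same (node16 unchanged) — cache 4 kept, no run.
  node25: re-examined; everything it read last time is the same (node23 unchanged, node24 unchanged) — cache 4 kept, no run.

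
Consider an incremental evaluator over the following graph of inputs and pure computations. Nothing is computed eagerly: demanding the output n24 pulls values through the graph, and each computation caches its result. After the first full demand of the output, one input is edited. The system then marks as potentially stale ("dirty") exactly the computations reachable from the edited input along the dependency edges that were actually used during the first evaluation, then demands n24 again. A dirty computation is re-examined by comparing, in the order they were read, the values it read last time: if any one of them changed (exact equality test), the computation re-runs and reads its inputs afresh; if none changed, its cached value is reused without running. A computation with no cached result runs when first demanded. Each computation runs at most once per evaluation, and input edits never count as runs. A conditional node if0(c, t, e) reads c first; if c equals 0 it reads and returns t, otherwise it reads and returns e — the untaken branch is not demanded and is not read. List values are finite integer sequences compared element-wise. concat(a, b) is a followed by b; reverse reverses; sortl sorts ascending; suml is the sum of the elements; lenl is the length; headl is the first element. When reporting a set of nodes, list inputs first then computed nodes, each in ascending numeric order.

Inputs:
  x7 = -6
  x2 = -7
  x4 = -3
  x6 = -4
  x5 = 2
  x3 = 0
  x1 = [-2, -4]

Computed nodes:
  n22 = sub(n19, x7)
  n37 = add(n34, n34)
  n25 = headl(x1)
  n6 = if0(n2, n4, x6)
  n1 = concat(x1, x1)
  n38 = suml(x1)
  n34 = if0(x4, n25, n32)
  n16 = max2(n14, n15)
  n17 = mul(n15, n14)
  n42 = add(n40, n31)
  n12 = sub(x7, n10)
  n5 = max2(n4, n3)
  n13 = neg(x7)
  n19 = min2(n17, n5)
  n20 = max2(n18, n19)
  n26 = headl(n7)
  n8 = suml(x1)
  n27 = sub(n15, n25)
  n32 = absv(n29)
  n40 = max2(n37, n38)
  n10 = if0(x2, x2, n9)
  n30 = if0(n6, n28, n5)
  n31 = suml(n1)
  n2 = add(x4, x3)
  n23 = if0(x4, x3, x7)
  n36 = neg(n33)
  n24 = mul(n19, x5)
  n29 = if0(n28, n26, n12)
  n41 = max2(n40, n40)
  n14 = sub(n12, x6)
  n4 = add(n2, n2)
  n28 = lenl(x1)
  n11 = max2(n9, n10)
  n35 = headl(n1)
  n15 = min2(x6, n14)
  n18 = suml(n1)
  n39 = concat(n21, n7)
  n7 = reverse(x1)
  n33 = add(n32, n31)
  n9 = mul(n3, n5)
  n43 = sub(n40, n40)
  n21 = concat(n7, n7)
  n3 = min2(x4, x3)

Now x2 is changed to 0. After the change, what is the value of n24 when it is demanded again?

Initial pass — values computed on the first demand:
  n2 = add(-3, 0) = -3
  n3 = min2(-3, 0) = -3
  n4 = add(-3, -3) = -6
  n5 = max2(-6, -3) = -3
  n9 = mul(-3, -3) = 9
  n10 = if0(x2=-7 -> else branch n9) = 9
  n12 = sub(-6, 9) = -15
  n14 = sub(-15, -4) = -11
  n15 = min2(-4, -11) = -11
  n17 = mul(-11, -11) = 121
  n19 = min2(121, -3) = -3
  n24 = mul(-3, 2) = -6

Second demand — change propagation:
  n10: re-runs because x2 -7->0; new result 0.
  n12: re-runs because n10 9->0; new result -6.
  n14: re-runs because n12 -15->-6; new result -2.
  n15: re-runs because n14 -11->-2; new result -4.
  n17: re-runs because n15 -11->-4; n14 -11->-2; new result 8.
  n19: re-runs because n17 121->8; new result -3 (unchanged).
  n24: re-examined; everything it read last time is the same (n19 unchanged, x5 unchanged) — cache -6 kept, no run.

The important point: n19 recomputes to an identical value, and the output ends up unchanged.

n24 now evaluates to -6.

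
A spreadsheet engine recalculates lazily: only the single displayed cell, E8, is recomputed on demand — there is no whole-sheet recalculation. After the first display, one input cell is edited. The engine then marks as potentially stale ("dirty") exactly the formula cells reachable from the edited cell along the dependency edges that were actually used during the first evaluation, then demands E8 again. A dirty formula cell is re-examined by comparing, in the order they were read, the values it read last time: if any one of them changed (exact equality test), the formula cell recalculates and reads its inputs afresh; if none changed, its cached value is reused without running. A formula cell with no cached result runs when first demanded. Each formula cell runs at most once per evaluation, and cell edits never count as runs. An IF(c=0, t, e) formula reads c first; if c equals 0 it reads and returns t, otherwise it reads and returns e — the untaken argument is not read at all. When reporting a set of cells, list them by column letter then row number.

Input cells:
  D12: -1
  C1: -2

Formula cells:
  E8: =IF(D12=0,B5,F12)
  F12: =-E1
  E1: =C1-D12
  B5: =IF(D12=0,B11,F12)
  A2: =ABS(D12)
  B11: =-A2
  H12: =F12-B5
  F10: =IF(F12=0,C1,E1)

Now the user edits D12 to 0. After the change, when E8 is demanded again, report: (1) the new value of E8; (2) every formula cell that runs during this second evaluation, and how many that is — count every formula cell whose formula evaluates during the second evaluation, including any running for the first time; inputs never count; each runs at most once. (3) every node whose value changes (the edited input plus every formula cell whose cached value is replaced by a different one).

New value of E8: 0.
Formula cells that run: A2, B5, B11, E8 — 4 in total.
Values that change: D12, E8.
Key observation: a condition flipped, so demand moved to the other branch — E1, F12 are never re-examined.

First evaluation (everything demanded from the output):
  E1 = -2 - -1 = -1
  F12 = -(-1) = 1
  E8 = IF(D12=0: D12=-1 -> else branch F12) = 1

Propagation after the edit:
  A2: demanded for the first time — runs, produces 0.
  B11: demanded for the first time — runs, produces 0.
  E1: marked dirty but never re-examined — demand shifted away from it.
  F12: marked dirty but never re-examined — demand shifted away from it.
  B5: demanded for the first time — runs, produces 0.
  E8: runs — D12 -1->0; result 0.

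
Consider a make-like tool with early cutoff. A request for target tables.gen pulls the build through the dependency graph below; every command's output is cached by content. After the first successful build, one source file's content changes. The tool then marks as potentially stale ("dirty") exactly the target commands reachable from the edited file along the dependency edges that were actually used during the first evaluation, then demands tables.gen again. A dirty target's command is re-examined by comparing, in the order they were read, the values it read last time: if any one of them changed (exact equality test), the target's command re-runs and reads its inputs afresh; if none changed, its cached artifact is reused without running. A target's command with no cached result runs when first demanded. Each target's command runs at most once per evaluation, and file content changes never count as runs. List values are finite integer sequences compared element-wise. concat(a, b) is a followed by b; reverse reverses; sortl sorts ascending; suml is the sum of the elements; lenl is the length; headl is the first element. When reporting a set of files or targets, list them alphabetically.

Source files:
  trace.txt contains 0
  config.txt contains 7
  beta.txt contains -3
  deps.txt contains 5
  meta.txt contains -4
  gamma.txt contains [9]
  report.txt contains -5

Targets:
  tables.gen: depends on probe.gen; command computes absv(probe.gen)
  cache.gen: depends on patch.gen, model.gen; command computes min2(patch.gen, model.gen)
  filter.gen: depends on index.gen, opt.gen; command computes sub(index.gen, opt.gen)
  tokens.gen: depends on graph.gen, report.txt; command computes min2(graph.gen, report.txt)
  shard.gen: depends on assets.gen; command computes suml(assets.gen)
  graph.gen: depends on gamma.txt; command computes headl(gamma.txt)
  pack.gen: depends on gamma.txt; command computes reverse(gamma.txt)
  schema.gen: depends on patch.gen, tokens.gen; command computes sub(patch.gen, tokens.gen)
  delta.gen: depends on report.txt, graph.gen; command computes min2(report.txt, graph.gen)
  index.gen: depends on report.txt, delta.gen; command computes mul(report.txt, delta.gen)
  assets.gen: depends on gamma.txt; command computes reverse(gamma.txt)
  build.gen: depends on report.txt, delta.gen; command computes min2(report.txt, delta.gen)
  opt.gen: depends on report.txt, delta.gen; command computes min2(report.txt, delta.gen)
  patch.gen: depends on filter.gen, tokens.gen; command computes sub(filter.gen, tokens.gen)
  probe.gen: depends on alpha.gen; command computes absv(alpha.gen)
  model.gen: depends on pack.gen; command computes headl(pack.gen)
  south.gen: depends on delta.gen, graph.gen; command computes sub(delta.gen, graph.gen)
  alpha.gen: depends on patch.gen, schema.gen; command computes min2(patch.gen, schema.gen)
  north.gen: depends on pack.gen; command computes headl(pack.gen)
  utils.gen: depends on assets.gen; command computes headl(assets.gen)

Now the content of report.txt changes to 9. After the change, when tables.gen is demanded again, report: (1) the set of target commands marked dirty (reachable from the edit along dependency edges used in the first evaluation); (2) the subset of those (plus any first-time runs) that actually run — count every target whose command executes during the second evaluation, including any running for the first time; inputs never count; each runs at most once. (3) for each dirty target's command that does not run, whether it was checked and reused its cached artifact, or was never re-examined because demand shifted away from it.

The edit dirties: alpha.gen, delta.gen, filter.gen, index.gen, opt.gen, patch.gen, probe.gen, schema.gen, tables.gen, tokens.gen.
10 target commands run: alpha.gen, delta.gen, filter.gen, index.gen, opt.gen, patch.gen, probe.gen, schema.gen, tables.gen, tokens.gen.
No dirty target's command escaped a run.

First demand of the output computes:
  graph.gen = headl([9]) = 9
  delta.gen = min2(-5, 9) = -5
  index.gen = mul(-5, -5) = 25
  opt.gen = min2(-5, -5) = -5
  filter.gen = sub(25, -5) = 30
  tokens.gen = min2(9, -5) = -5
  patch.gen = sub(30, -5) = 35
  schema.gen = sub(35, -5) = 40
  alpha.gen = min2(35, 40) = 35
  probe.gen = absv(35) = 35
  tables.gen = absv(35) = 35

After the edit, cleaning proceeds:
  delta.gen: a read changed (report.txt -5->9) — executes, giving 9.
  index.gen: a read changed (report.txt -5->9; delta.gen -5->9) — executes, giving 81.
  opt.gen: a read changed (report.txt -5->9; delta.gen -5->9) — executes, giving 9.
  filter.gen: a read changed (index.gen 25->81; opt.gen -5->9) — executes, giving 72.
  tokens.gen: a read changed (report.txt -5->9) — executes, giving 9.
  patch.gen: a read changed (filter.gen 30->72; tokens.gen -5->9) — executes, giving 63.
  schema.gen: a read changed (patch.gen 35->63; tokens.gen -5->9) — executes, giving 54.
  alpha.gen: a read changed (patch.gen 35->63; schema.gen 40->54) — executes, giving 54.
  probe.gen: a read changed (alpha.gen 35->54) — executes, giving 54.
  tables.gen: a read changed (probe.gen 35->54) — executes, giving 54.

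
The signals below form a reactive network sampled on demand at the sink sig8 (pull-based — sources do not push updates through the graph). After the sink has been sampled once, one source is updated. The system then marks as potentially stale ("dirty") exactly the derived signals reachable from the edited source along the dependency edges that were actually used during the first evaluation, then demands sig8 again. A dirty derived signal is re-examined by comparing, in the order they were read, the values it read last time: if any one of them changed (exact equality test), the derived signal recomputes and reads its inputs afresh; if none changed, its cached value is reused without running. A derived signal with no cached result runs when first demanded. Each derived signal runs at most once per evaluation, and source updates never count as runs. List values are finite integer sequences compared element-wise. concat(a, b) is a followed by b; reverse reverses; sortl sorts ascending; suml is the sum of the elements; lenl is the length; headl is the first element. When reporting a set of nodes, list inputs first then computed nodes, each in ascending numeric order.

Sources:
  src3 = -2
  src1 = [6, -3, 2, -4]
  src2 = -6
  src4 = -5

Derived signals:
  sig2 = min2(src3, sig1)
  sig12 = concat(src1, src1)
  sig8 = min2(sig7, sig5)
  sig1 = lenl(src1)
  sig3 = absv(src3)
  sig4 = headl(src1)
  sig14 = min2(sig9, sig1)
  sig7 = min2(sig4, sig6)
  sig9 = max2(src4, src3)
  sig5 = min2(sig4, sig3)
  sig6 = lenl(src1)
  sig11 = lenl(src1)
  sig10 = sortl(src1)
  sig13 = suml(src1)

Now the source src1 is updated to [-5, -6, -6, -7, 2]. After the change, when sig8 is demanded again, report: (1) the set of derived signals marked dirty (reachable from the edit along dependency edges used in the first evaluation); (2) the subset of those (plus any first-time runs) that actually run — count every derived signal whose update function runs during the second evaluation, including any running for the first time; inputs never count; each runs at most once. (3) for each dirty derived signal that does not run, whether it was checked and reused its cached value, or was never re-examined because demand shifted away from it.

Dirty set: sig4, sig5, sig6, sig7, sig8.
Run set: sig4, sig5, sig6, sig7, sig8 (5 run).
All dirty derived signals ended up running.

Initial pass — values computed on the first demand:
  sig3 = absv(-2) = 2
  sig4 = headl([6, -3, 2, -4]) = 6
  sig5 = min2(6, 2) = 2
  sig6 = lenl([6, -3, 2, -4]) = 4
  sig7 = min2(6, 4) = 4
  sig8 = min2(4, 2) = 2

Second demand — change propagation:
  sig4: re-runs because src1 [6, -3, 2, -4]->[-5, -6, -6, -7, 2]; new result -5.
  sig5: re-runs because sig4 6->-5; new result -5.
  sig6: re-runs because src1 [6, -3, 2, -4]->[-5, -6, -6, -7, 2]; new result 5.
  sig7: re-runs because sig4 6->-5; sig6 4->5; new result -5.
  sig8: re-runs because sig7 4->-5; sig5 2->-5; new result -5.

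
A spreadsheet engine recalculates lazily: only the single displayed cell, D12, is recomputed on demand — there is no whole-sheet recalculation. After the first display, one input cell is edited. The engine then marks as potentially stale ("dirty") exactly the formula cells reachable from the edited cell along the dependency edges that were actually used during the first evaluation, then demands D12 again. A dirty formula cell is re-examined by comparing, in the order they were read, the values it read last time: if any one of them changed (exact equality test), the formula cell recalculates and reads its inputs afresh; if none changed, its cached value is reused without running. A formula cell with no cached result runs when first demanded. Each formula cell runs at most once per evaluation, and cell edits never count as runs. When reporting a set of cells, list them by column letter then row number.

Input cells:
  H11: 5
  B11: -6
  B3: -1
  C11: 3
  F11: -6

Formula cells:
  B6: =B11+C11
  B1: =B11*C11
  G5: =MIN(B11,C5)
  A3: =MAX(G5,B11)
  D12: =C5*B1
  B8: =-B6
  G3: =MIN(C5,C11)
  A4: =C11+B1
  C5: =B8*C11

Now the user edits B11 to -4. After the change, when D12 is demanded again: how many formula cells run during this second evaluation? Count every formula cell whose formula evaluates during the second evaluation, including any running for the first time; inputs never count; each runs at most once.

First evaluation (everything demanded from the output):
  B1 = -6 * 3 = -18
  B6 = -6 + 3 = -3
  B8 = -(-3) = 3
  C5 = 3 * 3 = 9
  D12 = 9 * -18 = -162

Propagation after the edit:
  B1: runs — B11 -6->-4; result -12.
  B6: runs — B11 -6->-4; result -1.
  B8: runs — B6 -3->-1; result 1.
  C5: runs — B8 3->1; result 3.
  D12: runs — C5 9->3; B1 -18->-12; result -36.

Formula cells that run: B1, B6, B8, C5, D12 — 5 in total.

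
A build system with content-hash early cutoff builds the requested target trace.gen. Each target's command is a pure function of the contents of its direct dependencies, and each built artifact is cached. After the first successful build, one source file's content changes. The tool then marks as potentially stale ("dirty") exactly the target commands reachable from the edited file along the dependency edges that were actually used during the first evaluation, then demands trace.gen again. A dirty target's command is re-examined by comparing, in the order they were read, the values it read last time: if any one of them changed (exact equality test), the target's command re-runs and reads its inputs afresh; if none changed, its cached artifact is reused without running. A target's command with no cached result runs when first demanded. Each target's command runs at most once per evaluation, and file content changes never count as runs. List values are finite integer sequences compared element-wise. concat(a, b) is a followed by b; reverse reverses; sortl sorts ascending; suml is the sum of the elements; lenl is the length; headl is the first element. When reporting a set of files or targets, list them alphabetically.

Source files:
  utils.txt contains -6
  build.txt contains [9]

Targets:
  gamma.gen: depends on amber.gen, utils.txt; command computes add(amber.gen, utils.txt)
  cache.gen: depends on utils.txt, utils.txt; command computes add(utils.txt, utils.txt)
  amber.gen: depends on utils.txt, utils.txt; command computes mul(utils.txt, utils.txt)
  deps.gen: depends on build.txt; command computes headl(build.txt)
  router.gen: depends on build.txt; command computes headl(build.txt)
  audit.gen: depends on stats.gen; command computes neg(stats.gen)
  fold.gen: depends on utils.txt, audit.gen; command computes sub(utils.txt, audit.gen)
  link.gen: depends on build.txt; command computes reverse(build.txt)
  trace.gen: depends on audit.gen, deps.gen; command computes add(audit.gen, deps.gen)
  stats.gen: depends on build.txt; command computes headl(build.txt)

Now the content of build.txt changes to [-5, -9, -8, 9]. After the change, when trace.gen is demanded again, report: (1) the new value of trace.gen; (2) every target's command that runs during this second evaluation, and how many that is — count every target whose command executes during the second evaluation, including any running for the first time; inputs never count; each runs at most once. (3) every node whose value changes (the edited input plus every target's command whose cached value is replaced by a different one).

First evaluation (everything demanded from the output):
  deps.gen = headl([9]) = 9
  stats.gen = headl([9]) = 9
  audit.gen = neg(9) = -9
  trace.gen = add(-9, 9) = 0

Propagation after the edit:
  deps.gen: runs — build.txt [9]->[-5, -9, -8, 9]; result -5.
  stats.gen: runs — build.txt [9]->[-5, -9, -8, 9]; result -5.
  audit.gen: runs — stats.gen 9->-5; result 5.
  trace.gen: runs — audit.gen -9->5; deps.gen 9->-5; result 0 (same value as before).

New value of trace.gen: 0.
Target commands that run: audit.gen, deps.gen, stats.gen, trace.gen — 4 in total.
Values that change: audit.gen, build.txt, deps.gen, stats.gen.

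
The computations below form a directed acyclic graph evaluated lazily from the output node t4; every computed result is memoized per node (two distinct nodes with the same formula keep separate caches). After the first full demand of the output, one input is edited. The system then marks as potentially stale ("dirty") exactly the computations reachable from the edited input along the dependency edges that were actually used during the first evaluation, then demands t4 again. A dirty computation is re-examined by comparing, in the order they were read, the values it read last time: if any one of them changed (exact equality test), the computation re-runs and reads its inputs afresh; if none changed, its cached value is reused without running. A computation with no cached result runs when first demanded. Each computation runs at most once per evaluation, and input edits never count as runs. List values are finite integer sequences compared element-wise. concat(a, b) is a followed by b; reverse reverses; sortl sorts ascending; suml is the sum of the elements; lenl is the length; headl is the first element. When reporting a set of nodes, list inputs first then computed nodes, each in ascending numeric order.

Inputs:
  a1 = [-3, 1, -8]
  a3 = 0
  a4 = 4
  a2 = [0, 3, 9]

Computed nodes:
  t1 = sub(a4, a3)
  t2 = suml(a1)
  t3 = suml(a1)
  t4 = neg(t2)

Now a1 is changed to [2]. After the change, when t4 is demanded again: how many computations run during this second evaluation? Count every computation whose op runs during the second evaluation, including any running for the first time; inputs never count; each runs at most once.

First demand of the output computes:
  t2 = suml([-3, 1, -8]) = -10
  t4 = neg(-10) = 10

After the edit, cleaning proceeds:
  t2: a read changed (a1 [-3, 1, -8]->[2]) — executes, giving 2.
  t4: a read changed (t2 -10->2) — executes, giving -2.

2 computations run: t2, t4.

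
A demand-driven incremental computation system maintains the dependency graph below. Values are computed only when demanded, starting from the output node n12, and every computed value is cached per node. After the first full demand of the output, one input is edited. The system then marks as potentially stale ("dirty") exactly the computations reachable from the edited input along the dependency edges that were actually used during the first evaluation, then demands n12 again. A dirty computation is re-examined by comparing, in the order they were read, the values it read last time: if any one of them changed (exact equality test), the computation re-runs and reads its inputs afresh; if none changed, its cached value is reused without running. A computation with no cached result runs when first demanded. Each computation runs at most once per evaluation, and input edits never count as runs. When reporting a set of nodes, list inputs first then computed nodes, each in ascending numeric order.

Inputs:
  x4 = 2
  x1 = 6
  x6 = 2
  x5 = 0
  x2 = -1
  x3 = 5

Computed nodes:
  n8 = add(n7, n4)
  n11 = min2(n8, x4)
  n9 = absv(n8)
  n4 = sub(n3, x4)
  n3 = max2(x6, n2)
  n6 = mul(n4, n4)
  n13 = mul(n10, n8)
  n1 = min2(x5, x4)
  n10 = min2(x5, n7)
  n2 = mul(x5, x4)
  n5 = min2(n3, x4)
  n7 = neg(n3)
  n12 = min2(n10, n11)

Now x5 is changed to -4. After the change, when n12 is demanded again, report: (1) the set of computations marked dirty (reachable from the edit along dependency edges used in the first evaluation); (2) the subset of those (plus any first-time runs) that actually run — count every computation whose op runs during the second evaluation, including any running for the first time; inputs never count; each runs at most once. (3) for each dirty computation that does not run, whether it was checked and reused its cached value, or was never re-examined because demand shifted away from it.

Marked dirty: n2, n3, n4, n7, n8, n10, n11, n12.
Computations that run: n2, n3, n10, n12 — 4 in total.
Checked but reused from cache: n4, n7, n8, n11.
Key observation: the cutoff stops propagation at n4 — its inputs' values are unchanged, so it reuses its cache.

First evaluation (everything demanded from the output):
  n2 = mul(0, 2) = 0
  n3 = max2(2, 0) = 2
  n4 = sub(2, 2) = 0
  n7 = neg(2) = -2
  n8 = add(-2, 0) = -2
  n10 = min2(0, -2) = -2
  n11 = min2(-2, 2) = -2
  n12 = min2(-2, -2) = -2

Propagation after the edit:
  n2: runs — x5 0->-4; result -8.
  n3: runs — n2 0->-8; result 2 (same value as before).
  n4: checked — values it read are unchanged (n3 unchanged, x4 unchanged); reused cached 0 without running.
  n7: checked — values it read are unchanged (n3 unchanged); reused cached -2 without running.
  n8: checked — values it read are unchanged (n7 unchanged, n4 unchanged); reused cached -2 without running.
  n10: runs — x5 0->-4; result -4.
  n11: checked — values it read are unchanged (n8 unchanged, x4 unchanged); reused cached -2 without running.
  n12: runs — n10 -2->-4; result -4.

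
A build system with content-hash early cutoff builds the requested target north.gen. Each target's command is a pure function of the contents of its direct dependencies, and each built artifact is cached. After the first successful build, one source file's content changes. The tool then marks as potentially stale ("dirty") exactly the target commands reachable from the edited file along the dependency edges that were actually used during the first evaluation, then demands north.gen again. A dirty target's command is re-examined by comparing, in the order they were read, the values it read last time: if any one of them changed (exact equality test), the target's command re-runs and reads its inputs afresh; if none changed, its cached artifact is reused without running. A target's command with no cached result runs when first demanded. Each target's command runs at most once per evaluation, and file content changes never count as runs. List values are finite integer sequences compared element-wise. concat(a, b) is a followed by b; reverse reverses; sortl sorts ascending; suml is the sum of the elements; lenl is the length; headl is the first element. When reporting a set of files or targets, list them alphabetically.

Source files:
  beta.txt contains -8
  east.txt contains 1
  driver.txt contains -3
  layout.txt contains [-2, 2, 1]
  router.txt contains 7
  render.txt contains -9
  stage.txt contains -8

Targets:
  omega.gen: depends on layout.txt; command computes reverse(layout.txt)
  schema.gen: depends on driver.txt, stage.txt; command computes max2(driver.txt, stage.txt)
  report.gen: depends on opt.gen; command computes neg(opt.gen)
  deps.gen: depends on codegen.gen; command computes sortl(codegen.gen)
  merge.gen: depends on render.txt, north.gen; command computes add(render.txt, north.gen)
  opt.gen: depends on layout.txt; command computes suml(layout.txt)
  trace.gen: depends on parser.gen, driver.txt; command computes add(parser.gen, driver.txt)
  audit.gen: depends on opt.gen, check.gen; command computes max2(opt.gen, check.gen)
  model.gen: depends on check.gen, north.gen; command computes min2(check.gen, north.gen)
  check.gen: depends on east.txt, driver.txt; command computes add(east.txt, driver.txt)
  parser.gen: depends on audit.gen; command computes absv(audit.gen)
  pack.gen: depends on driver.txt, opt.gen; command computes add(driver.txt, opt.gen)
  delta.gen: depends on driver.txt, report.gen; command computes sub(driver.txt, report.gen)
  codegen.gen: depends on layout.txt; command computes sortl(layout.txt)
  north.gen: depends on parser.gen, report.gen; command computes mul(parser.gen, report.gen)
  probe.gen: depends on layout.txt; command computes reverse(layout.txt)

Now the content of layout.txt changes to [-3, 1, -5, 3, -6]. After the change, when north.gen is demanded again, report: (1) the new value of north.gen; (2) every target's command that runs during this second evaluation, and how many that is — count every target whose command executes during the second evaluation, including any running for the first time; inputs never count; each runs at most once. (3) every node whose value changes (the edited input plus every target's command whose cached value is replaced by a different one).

First evaluation (everything demanded from the output):
  check.gen = add(1, -3) = -2
  opt.gen = suml([-2, 2, 1]) = 1
  audit.gen = max2(1, -2) = 1
  parser.gen = absv(1) = 1
  report.gen = neg(1) = -1
  north.gen = mul(1, -1) = -1

Propagation after the edit:
  opt.gen: runs — layout.txt [-2, 2, 1]->[-3, 1, -5, 3, -6]; result -10.
  audit.gen: runs — opt.gen 1->-10; result -2.
  parser.gen: runs — audit.gen 1->-2; result 2.
  report.gen: runs — opt.gen 1->-10; result 10.
  north.gen: runs — parser.gen 1->2; report.gen -1->10; result 20.

New value of north.gen: 20.
Target commands that run: audit.gen, north.gen, opt.gen, parser.gen, report.gen — 5 in total.
Values that change: audit.gen, layout.txt, north.gen, opt.gen, parser.gen, report.gen.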